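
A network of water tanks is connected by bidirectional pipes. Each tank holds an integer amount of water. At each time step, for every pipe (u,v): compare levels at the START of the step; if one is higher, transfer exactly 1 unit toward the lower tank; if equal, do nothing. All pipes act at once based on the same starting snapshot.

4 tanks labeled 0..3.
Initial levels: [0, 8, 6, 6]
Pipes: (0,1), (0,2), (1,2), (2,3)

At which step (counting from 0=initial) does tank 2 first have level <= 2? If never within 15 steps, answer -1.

Answer: -1

Derivation:
Step 1: flows [1->0,2->0,1->2,2=3] -> levels [2 6 6 6]
Step 2: flows [1->0,2->0,1=2,2=3] -> levels [4 5 5 6]
Step 3: flows [1->0,2->0,1=2,3->2] -> levels [6 4 5 5]
Step 4: flows [0->1,0->2,2->1,2=3] -> levels [4 6 5 5]
Step 5: flows [1->0,2->0,1->2,2=3] -> levels [6 4 5 5]
  -> period-2 cycle (repeats step 3); tank 2 never drops to <=2
Tank 2 never reaches <=2 within 15 steps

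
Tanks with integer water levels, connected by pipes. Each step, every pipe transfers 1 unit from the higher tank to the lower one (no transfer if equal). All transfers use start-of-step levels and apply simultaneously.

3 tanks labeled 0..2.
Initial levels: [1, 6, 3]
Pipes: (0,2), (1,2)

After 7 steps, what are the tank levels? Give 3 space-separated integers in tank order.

Step 1: flows [2->0,1->2] -> levels [2 5 3]
Step 2: flows [2->0,1->2] -> levels [3 4 3]
Step 3: flows [0=2,1->2] -> levels [3 3 4]
Step 4: flows [2->0,2->1] -> levels [4 4 2]
Step 5: flows [0->2,1->2] -> levels [3 3 4]
  -> period-2 cycle: step 5 state = step 3 state
  -> state at step 7: (7-3) mod 2 = 0, same as step 3 -> [3 3 4]

Answer: 3 3 4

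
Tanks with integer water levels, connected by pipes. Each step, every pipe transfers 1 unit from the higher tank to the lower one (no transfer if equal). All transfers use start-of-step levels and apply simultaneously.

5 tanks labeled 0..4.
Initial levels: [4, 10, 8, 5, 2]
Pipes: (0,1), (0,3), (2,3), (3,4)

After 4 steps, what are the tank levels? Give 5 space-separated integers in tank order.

Answer: 7 6 6 4 6

Derivation:
Step 1: flows [1->0,3->0,2->3,3->4] -> levels [6 9 7 4 3]
Step 2: flows [1->0,0->3,2->3,3->4] -> levels [6 8 6 5 4]
Step 3: flows [1->0,0->3,2->3,3->4] -> levels [6 7 5 6 5]
Step 4: flows [1->0,0=3,3->2,3->4] -> levels [7 6 6 4 6]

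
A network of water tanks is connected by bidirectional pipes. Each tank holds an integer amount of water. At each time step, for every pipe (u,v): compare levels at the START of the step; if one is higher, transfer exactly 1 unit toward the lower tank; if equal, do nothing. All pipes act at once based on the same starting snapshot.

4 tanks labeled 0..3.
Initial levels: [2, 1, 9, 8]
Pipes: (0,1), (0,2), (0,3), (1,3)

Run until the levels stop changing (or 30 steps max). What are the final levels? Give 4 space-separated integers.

Answer: 7 4 5 4

Derivation:
Step 1: flows [0->1,2->0,3->0,3->1] -> levels [3 3 8 6]
Step 2: flows [0=1,2->0,3->0,3->1] -> levels [5 4 7 4]
Step 3: flows [0->1,2->0,0->3,1=3] -> levels [4 5 6 5]
Step 4: flows [1->0,2->0,3->0,1=3] -> levels [7 4 5 4]
Step 5: flows [0->1,0->2,0->3,1=3] -> levels [4 5 6 5]
  -> period-2 cycle: step 5 state = step 3 state; never stabilizes
  -> state at step 30: (30-3) mod 2 = 1, same as step 4 -> [7 4 5 4]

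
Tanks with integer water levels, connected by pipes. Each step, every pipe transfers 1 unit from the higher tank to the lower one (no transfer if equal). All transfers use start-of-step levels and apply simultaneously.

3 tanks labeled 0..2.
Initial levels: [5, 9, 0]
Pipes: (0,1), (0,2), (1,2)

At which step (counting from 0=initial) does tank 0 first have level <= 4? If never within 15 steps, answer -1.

Answer: 3

Derivation:
Step 1: flows [1->0,0->2,1->2] -> levels [5 7 2]
Step 2: flows [1->0,0->2,1->2] -> levels [5 5 4]
Step 3: flows [0=1,0->2,1->2] -> levels [4 4 6]
Tank 0 first reaches <=4 at step 3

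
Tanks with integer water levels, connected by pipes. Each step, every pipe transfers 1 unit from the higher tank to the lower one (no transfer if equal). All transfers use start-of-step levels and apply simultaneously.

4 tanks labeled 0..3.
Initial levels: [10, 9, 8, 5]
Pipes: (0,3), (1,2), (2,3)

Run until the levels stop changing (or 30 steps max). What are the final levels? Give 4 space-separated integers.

Step 1: flows [0->3,1->2,2->3] -> levels [9 8 8 7]
Step 2: flows [0->3,1=2,2->3] -> levels [8 8 7 9]
Step 3: flows [3->0,1->2,3->2] -> levels [9 7 9 7]
Step 4: flows [0->3,2->1,2->3] -> levels [8 8 7 9]
  -> period-2 cycle: step 4 state = step 2 state; never stabilizes
  -> state at step 30: (30-2) mod 2 = 0, same as step 2 -> [8 8 7 9]

Answer: 8 8 7 9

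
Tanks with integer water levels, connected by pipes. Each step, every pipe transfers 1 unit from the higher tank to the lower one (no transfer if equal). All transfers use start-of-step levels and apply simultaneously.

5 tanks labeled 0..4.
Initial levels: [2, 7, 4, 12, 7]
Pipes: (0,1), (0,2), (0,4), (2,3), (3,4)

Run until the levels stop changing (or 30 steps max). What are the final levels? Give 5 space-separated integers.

Step 1: flows [1->0,2->0,4->0,3->2,3->4] -> levels [5 6 4 10 7]
Step 2: flows [1->0,0->2,4->0,3->2,3->4] -> levels [6 5 6 8 7]
Step 3: flows [0->1,0=2,4->0,3->2,3->4] -> levels [6 6 7 6 7]
Step 4: flows [0=1,2->0,4->0,2->3,4->3] -> levels [8 6 5 8 5]
Step 5: flows [0->1,0->2,0->4,3->2,3->4] -> levels [5 7 7 6 7]
Step 6: flows [1->0,2->0,4->0,2->3,4->3] -> levels [8 6 5 8 5]
  -> period-2 cycle: step 6 state = step 4 state; never stabilizes
  -> state at step 30: (30-4) mod 2 = 0, same as step 4 -> [8 6 5 8 5]

Answer: 8 6 5 8 5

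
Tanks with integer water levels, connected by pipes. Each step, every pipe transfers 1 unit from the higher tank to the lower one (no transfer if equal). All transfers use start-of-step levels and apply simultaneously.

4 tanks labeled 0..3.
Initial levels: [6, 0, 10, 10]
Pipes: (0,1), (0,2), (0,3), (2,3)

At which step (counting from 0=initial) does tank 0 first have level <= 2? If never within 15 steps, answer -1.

Step 1: flows [0->1,2->0,3->0,2=3] -> levels [7 1 9 9]
Step 2: flows [0->1,2->0,3->0,2=3] -> levels [8 2 8 8]
Step 3: flows [0->1,0=2,0=3,2=3] -> levels [7 3 8 8]
Step 4: flows [0->1,2->0,3->0,2=3] -> levels [8 4 7 7]
Step 5: flows [0->1,0->2,0->3,2=3] -> levels [5 5 8 8]
Step 6: flows [0=1,2->0,3->0,2=3] -> levels [7 5 7 7]
Step 7: flows [0->1,0=2,0=3,2=3] -> levels [6 6 7 7]
Step 8: flows [0=1,2->0,3->0,2=3] -> levels [8 6 6 6]
Step 9: flows [0->1,0->2,0->3,2=3] -> levels [5 7 7 7]
Step 10: flows [1->0,2->0,3->0,2=3] -> levels [8 6 6 6]
  -> period-2 cycle (repeats step 8); tank 0 never drops to <=2
Tank 0 never reaches <=2 within 15 steps

Answer: -1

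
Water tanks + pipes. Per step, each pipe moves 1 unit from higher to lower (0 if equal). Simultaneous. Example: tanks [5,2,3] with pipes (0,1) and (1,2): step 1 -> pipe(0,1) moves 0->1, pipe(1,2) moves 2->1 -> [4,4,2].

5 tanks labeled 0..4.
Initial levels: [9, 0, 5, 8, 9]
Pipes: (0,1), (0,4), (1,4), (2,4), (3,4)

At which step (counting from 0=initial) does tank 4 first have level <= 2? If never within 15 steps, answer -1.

Answer: -1

Derivation:
Step 1: flows [0->1,0=4,4->1,4->2,4->3] -> levels [8 2 6 9 6]
Step 2: flows [0->1,0->4,4->1,2=4,3->4] -> levels [6 4 6 8 7]
Step 3: flows [0->1,4->0,4->1,4->2,3->4] -> levels [6 6 7 7 5]
Step 4: flows [0=1,0->4,1->4,2->4,3->4] -> levels [5 5 6 6 9]
Step 5: flows [0=1,4->0,4->1,4->2,4->3] -> levels [6 6 7 7 5]
  -> period-2 cycle (repeats step 3); tank 4 never drops to <=2
Tank 4 never reaches <=2 within 15 steps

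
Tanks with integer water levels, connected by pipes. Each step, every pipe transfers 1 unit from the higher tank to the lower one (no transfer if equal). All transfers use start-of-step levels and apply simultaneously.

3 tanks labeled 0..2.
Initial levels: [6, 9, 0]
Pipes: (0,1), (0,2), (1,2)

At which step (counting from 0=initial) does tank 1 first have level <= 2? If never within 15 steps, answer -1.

Step 1: flows [1->0,0->2,1->2] -> levels [6 7 2]
Step 2: flows [1->0,0->2,1->2] -> levels [6 5 4]
Step 3: flows [0->1,0->2,1->2] -> levels [4 5 6]
Step 4: flows [1->0,2->0,2->1] -> levels [6 5 4]
  -> period-2 cycle (repeats step 2); tank 1 never drops to <=2
Tank 1 never reaches <=2 within 15 steps

Answer: -1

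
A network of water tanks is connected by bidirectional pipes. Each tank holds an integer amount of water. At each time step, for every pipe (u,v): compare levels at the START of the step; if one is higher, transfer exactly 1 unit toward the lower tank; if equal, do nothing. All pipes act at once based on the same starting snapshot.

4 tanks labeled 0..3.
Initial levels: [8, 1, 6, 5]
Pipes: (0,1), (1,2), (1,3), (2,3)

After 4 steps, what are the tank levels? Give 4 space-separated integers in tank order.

Answer: 5 7 4 4

Derivation:
Step 1: flows [0->1,2->1,3->1,2->3] -> levels [7 4 4 5]
Step 2: flows [0->1,1=2,3->1,3->2] -> levels [6 6 5 3]
Step 3: flows [0=1,1->2,1->3,2->3] -> levels [6 4 5 5]
Step 4: flows [0->1,2->1,3->1,2=3] -> levels [5 7 4 4]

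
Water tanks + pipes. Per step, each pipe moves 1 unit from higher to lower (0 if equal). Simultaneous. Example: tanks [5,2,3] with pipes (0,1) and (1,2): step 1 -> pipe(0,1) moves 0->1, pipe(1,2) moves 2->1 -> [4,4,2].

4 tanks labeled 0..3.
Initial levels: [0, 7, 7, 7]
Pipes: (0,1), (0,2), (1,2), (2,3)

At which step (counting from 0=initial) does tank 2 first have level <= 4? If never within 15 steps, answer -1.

Answer: 3

Derivation:
Step 1: flows [1->0,2->0,1=2,2=3] -> levels [2 6 6 7]
Step 2: flows [1->0,2->0,1=2,3->2] -> levels [4 5 6 6]
Step 3: flows [1->0,2->0,2->1,2=3] -> levels [6 5 4 6]
Tank 2 first reaches <=4 at step 3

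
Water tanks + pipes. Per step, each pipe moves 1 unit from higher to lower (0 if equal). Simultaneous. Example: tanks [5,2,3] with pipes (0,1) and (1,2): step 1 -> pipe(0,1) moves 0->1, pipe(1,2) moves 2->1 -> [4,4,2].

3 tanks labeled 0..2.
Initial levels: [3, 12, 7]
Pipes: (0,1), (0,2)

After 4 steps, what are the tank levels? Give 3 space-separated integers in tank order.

Answer: 7 8 7

Derivation:
Step 1: flows [1->0,2->0] -> levels [5 11 6]
Step 2: flows [1->0,2->0] -> levels [7 10 5]
Step 3: flows [1->0,0->2] -> levels [7 9 6]
Step 4: flows [1->0,0->2] -> levels [7 8 7]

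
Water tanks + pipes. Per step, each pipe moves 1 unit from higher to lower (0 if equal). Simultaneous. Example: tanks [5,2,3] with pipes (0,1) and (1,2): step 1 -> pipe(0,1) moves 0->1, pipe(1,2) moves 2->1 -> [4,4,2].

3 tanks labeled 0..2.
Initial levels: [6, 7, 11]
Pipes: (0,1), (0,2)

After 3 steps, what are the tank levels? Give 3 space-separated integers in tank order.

Step 1: flows [1->0,2->0] -> levels [8 6 10]
Step 2: flows [0->1,2->0] -> levels [8 7 9]
Step 3: flows [0->1,2->0] -> levels [8 8 8]

Answer: 8 8 8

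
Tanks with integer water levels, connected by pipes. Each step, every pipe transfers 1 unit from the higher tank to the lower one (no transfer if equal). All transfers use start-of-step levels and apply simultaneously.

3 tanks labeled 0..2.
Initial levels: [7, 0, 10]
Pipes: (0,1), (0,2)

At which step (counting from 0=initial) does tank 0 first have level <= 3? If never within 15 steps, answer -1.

Answer: -1

Derivation:
Step 1: flows [0->1,2->0] -> levels [7 1 9]
Step 2: flows [0->1,2->0] -> levels [7 2 8]
Step 3: flows [0->1,2->0] -> levels [7 3 7]
Step 4: flows [0->1,0=2] -> levels [6 4 7]
Step 5: flows [0->1,2->0] -> levels [6 5 6]
Step 6: flows [0->1,0=2] -> levels [5 6 6]
Step 7: flows [1->0,2->0] -> levels [7 5 5]
Step 8: flows [0->1,0->2] -> levels [5 6 6]
  -> period-2 cycle (repeats step 6); tank 0 never drops to <=3
Tank 0 never reaches <=3 within 15 steps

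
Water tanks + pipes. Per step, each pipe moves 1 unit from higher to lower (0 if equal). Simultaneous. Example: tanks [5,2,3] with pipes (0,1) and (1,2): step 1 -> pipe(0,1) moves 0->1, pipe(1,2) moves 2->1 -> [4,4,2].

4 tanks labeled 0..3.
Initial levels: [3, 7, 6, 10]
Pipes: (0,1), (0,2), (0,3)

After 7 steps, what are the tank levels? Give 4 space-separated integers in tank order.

Answer: 8 6 6 6

Derivation:
Step 1: flows [1->0,2->0,3->0] -> levels [6 6 5 9]
Step 2: flows [0=1,0->2,3->0] -> levels [6 6 6 8]
Step 3: flows [0=1,0=2,3->0] -> levels [7 6 6 7]
Step 4: flows [0->1,0->2,0=3] -> levels [5 7 7 7]
Step 5: flows [1->0,2->0,3->0] -> levels [8 6 6 6]
Step 6: flows [0->1,0->2,0->3] -> levels [5 7 7 7]
  -> period-2 cycle: step 6 state = step 4 state
  -> state at step 7: (7-4) mod 2 = 1, same as step 5 -> [8 6 6 6]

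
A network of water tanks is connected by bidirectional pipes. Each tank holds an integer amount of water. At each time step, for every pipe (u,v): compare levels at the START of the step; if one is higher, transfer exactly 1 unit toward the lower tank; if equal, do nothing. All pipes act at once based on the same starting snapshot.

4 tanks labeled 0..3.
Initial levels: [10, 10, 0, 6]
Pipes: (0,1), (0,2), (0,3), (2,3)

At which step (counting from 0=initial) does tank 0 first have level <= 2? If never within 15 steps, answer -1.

Step 1: flows [0=1,0->2,0->3,3->2] -> levels [8 10 2 6]
Step 2: flows [1->0,0->2,0->3,3->2] -> levels [7 9 4 6]
Step 3: flows [1->0,0->2,0->3,3->2] -> levels [6 8 6 6]
Step 4: flows [1->0,0=2,0=3,2=3] -> levels [7 7 6 6]
Step 5: flows [0=1,0->2,0->3,2=3] -> levels [5 7 7 7]
Step 6: flows [1->0,2->0,3->0,2=3] -> levels [8 6 6 6]
Step 7: flows [0->1,0->2,0->3,2=3] -> levels [5 7 7 7]
  -> period-2 cycle (repeats step 5); tank 0 never drops to <=2
Tank 0 never reaches <=2 within 15 steps

Answer: -1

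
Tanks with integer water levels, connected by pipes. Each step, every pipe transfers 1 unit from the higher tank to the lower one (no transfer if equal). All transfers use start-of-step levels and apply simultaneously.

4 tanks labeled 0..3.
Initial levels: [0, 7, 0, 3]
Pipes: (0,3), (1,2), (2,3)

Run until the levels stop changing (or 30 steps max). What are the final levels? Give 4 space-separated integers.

Step 1: flows [3->0,1->2,3->2] -> levels [1 6 2 1]
Step 2: flows [0=3,1->2,2->3] -> levels [1 5 2 2]
Step 3: flows [3->0,1->2,2=3] -> levels [2 4 3 1]
Step 4: flows [0->3,1->2,2->3] -> levels [1 3 3 3]
Step 5: flows [3->0,1=2,2=3] -> levels [2 3 3 2]
Step 6: flows [0=3,1=2,2->3] -> levels [2 3 2 3]
Step 7: flows [3->0,1->2,3->2] -> levels [3 2 4 1]
Step 8: flows [0->3,2->1,2->3] -> levels [2 3 2 3]
  -> period-2 cycle: step 8 state = step 6 state; never stabilizes
  -> state at step 30: (30-6) mod 2 = 0, same as step 6 -> [2 3 2 3]

Answer: 2 3 2 3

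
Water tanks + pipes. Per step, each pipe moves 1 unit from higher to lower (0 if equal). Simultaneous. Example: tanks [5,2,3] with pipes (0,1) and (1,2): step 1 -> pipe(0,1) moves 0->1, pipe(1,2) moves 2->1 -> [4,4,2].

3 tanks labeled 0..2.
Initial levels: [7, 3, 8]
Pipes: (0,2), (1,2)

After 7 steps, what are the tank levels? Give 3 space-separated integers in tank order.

Answer: 6 6 6

Derivation:
Step 1: flows [2->0,2->1] -> levels [8 4 6]
Step 2: flows [0->2,2->1] -> levels [7 5 6]
Step 3: flows [0->2,2->1] -> levels [6 6 6]
Step 4: flows [0=2,1=2] -> levels [6 6 6]
  -> stable; steps 5..7 unchanged -> [6 6 6]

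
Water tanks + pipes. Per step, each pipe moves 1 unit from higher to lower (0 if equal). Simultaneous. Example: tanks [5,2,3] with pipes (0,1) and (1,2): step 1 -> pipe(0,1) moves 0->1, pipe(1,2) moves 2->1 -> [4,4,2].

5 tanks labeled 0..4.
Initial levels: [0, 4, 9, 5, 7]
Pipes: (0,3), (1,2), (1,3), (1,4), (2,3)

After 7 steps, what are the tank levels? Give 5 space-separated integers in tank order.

Answer: 4 6 4 6 5

Derivation:
Step 1: flows [3->0,2->1,3->1,4->1,2->3] -> levels [1 7 7 4 6]
Step 2: flows [3->0,1=2,1->3,1->4,2->3] -> levels [2 5 6 5 7]
Step 3: flows [3->0,2->1,1=3,4->1,2->3] -> levels [3 7 4 5 6]
Step 4: flows [3->0,1->2,1->3,1->4,3->2] -> levels [4 4 6 4 7]
Step 5: flows [0=3,2->1,1=3,4->1,2->3] -> levels [4 6 4 5 6]
Step 6: flows [3->0,1->2,1->3,1=4,3->2] -> levels [5 4 6 4 6]
Step 7: flows [0->3,2->1,1=3,4->1,2->3] -> levels [4 6 4 6 5]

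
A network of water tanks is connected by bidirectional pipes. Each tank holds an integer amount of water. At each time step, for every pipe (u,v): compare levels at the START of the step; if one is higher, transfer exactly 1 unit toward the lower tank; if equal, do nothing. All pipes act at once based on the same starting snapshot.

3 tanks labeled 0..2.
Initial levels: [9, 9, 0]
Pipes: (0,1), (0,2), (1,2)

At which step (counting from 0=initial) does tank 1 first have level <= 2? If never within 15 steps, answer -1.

Step 1: flows [0=1,0->2,1->2] -> levels [8 8 2]
Step 2: flows [0=1,0->2,1->2] -> levels [7 7 4]
Step 3: flows [0=1,0->2,1->2] -> levels [6 6 6]
Step 4: flows [0=1,0=2,1=2] -> levels [6 6 6]
  -> stable; tank 1 stays at 6 > 2
Tank 1 never reaches <=2 within 15 steps

Answer: -1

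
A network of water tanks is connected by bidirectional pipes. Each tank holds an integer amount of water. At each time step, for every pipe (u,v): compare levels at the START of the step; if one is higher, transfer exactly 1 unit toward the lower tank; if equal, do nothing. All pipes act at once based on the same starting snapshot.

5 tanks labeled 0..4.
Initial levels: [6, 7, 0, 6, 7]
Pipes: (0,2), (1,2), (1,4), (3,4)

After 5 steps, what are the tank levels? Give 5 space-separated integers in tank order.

Step 1: flows [0->2,1->2,1=4,4->3] -> levels [5 6 2 7 6]
Step 2: flows [0->2,1->2,1=4,3->4] -> levels [4 5 4 6 7]
Step 3: flows [0=2,1->2,4->1,4->3] -> levels [4 5 5 7 5]
Step 4: flows [2->0,1=2,1=4,3->4] -> levels [5 5 4 6 6]
Step 5: flows [0->2,1->2,4->1,3=4] -> levels [4 5 6 6 5]

Answer: 4 5 6 6 5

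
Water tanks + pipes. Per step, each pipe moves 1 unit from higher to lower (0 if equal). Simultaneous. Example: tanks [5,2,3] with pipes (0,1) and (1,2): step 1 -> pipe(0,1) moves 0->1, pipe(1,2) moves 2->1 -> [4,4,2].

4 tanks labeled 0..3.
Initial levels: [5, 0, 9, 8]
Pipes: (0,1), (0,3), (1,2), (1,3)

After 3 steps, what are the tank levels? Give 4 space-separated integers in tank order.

Answer: 5 5 6 6

Derivation:
Step 1: flows [0->1,3->0,2->1,3->1] -> levels [5 3 8 6]
Step 2: flows [0->1,3->0,2->1,3->1] -> levels [5 6 7 4]
Step 3: flows [1->0,0->3,2->1,1->3] -> levels [5 5 6 6]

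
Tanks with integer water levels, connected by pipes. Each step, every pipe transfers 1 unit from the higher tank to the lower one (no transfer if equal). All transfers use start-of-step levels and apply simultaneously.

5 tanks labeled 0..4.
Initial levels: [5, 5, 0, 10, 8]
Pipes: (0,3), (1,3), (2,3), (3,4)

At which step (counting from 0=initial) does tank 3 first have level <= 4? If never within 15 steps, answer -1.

Step 1: flows [3->0,3->1,3->2,3->4] -> levels [6 6 1 6 9]
Step 2: flows [0=3,1=3,3->2,4->3] -> levels [6 6 2 6 8]
Step 3: flows [0=3,1=3,3->2,4->3] -> levels [6 6 3 6 7]
Step 4: flows [0=3,1=3,3->2,4->3] -> levels [6 6 4 6 6]
Step 5: flows [0=3,1=3,3->2,3=4] -> levels [6 6 5 5 6]
Step 6: flows [0->3,1->3,2=3,4->3] -> levels [5 5 5 8 5]
Step 7: flows [3->0,3->1,3->2,3->4] -> levels [6 6 6 4 6]
Tank 3 first reaches <=4 at step 7

Answer: 7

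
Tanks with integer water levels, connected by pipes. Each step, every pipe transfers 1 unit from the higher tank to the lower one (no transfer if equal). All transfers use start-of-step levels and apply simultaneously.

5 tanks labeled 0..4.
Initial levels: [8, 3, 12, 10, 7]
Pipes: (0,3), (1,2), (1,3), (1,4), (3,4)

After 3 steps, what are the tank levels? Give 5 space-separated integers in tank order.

Answer: 7 8 9 8 8

Derivation:
Step 1: flows [3->0,2->1,3->1,4->1,3->4] -> levels [9 6 11 7 7]
Step 2: flows [0->3,2->1,3->1,4->1,3=4] -> levels [8 9 10 7 6]
Step 3: flows [0->3,2->1,1->3,1->4,3->4] -> levels [7 8 9 8 8]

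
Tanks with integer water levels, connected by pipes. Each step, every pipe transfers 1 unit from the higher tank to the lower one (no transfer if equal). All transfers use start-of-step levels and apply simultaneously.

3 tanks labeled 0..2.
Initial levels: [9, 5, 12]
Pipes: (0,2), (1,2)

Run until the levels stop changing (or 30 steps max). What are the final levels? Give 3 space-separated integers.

Answer: 9 9 8

Derivation:
Step 1: flows [2->0,2->1] -> levels [10 6 10]
Step 2: flows [0=2,2->1] -> levels [10 7 9]
Step 3: flows [0->2,2->1] -> levels [9 8 9]
Step 4: flows [0=2,2->1] -> levels [9 9 8]
Step 5: flows [0->2,1->2] -> levels [8 8 10]
Step 6: flows [2->0,2->1] -> levels [9 9 8]
  -> period-2 cycle: step 6 state = step 4 state; never stabilizes
  -> state at step 30: (30-4) mod 2 = 0, same as step 4 -> [9 9 8]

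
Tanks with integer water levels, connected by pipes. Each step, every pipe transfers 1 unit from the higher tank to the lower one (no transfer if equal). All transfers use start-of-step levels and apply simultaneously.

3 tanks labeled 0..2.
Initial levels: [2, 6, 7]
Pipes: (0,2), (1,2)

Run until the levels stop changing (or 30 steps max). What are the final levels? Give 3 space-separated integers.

Answer: 5 5 5

Derivation:
Step 1: flows [2->0,2->1] -> levels [3 7 5]
Step 2: flows [2->0,1->2] -> levels [4 6 5]
Step 3: flows [2->0,1->2] -> levels [5 5 5]
Step 4: flows [0=2,1=2] -> levels [5 5 5]
  -> stable (no change)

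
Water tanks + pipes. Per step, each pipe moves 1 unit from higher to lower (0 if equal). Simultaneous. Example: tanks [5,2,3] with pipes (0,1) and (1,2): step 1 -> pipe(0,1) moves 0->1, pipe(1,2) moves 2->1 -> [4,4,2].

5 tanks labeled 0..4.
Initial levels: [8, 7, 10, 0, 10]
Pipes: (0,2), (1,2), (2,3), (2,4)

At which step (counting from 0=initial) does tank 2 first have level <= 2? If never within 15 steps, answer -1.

Step 1: flows [2->0,2->1,2->3,2=4] -> levels [9 8 7 1 10]
Step 2: flows [0->2,1->2,2->3,4->2] -> levels [8 7 9 2 9]
Step 3: flows [2->0,2->1,2->3,2=4] -> levels [9 8 6 3 9]
Step 4: flows [0->2,1->2,2->3,4->2] -> levels [8 7 8 4 8]
Step 5: flows [0=2,2->1,2->3,2=4] -> levels [8 8 6 5 8]
Step 6: flows [0->2,1->2,2->3,4->2] -> levels [7 7 8 6 7]
Step 7: flows [2->0,2->1,2->3,2->4] -> levels [8 8 4 7 8]
Step 8: flows [0->2,1->2,3->2,4->2] -> levels [7 7 8 6 7]
  -> period-2 cycle (repeats step 6); tank 2 never drops to <=2
Tank 2 never reaches <=2 within 15 steps

Answer: -1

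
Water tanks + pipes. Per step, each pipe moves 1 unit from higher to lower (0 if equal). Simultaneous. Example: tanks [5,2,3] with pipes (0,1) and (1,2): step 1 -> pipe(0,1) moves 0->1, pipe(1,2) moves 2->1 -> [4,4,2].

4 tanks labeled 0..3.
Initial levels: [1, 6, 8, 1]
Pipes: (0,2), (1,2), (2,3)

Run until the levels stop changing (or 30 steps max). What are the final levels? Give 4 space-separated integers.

Step 1: flows [2->0,2->1,2->3] -> levels [2 7 5 2]
Step 2: flows [2->0,1->2,2->3] -> levels [3 6 4 3]
Step 3: flows [2->0,1->2,2->3] -> levels [4 5 3 4]
Step 4: flows [0->2,1->2,3->2] -> levels [3 4 6 3]
Step 5: flows [2->0,2->1,2->3] -> levels [4 5 3 4]
  -> period-2 cycle: step 5 state = step 3 state; never stabilizes
  -> state at step 30: (30-3) mod 2 = 1, same as step 4 -> [3 4 6 3]

Answer: 3 4 6 3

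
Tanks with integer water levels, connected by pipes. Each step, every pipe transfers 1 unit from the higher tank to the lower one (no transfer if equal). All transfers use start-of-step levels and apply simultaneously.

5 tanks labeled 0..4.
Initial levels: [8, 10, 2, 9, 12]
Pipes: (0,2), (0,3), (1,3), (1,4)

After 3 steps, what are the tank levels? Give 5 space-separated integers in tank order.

Answer: 8 9 5 9 10

Derivation:
Step 1: flows [0->2,3->0,1->3,4->1] -> levels [8 10 3 9 11]
Step 2: flows [0->2,3->0,1->3,4->1] -> levels [8 10 4 9 10]
Step 3: flows [0->2,3->0,1->3,1=4] -> levels [8 9 5 9 10]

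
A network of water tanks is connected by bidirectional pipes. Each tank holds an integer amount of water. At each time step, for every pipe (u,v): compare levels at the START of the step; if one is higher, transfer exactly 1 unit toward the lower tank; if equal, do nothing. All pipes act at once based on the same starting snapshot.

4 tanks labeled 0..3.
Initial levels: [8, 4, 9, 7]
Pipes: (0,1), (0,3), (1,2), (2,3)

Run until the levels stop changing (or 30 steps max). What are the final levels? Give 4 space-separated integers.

Step 1: flows [0->1,0->3,2->1,2->3] -> levels [6 6 7 9]
Step 2: flows [0=1,3->0,2->1,3->2] -> levels [7 7 7 7]
Step 3: flows [0=1,0=3,1=2,2=3] -> levels [7 7 7 7]
  -> stable (no change)

Answer: 7 7 7 7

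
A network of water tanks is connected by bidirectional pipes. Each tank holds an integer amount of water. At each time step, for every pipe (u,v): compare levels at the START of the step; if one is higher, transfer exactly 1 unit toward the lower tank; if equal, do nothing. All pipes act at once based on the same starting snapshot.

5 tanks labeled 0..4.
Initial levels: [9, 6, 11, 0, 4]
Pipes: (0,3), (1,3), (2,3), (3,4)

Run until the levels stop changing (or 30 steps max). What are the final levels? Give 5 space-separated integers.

Step 1: flows [0->3,1->3,2->3,4->3] -> levels [8 5 10 4 3]
Step 2: flows [0->3,1->3,2->3,3->4] -> levels [7 4 9 6 4]
Step 3: flows [0->3,3->1,2->3,3->4] -> levels [6 5 8 6 5]
Step 4: flows [0=3,3->1,2->3,3->4] -> levels [6 6 7 5 6]
Step 5: flows [0->3,1->3,2->3,4->3] -> levels [5 5 6 9 5]
Step 6: flows [3->0,3->1,3->2,3->4] -> levels [6 6 7 5 6]
  -> period-2 cycle: step 6 state = step 4 state; never stabilizes
  -> state at step 30: (30-4) mod 2 = 0, same as step 4 -> [6 6 7 5 6]

Answer: 6 6 7 5 6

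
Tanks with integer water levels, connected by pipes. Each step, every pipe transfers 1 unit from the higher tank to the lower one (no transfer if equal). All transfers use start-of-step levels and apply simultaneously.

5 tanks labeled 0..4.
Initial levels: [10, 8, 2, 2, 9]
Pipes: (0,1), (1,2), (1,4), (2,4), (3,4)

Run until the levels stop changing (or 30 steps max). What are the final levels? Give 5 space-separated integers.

Answer: 6 8 6 6 5

Derivation:
Step 1: flows [0->1,1->2,4->1,4->2,4->3] -> levels [9 9 4 3 6]
Step 2: flows [0=1,1->2,1->4,4->2,4->3] -> levels [9 7 6 4 5]
Step 3: flows [0->1,1->2,1->4,2->4,4->3] -> levels [8 6 6 5 6]
Step 4: flows [0->1,1=2,1=4,2=4,4->3] -> levels [7 7 6 6 5]
Step 5: flows [0=1,1->2,1->4,2->4,3->4] -> levels [7 5 6 5 8]
Step 6: flows [0->1,2->1,4->1,4->2,4->3] -> levels [6 8 6 6 5]
Step 7: flows [1->0,1->2,1->4,2->4,3->4] -> levels [7 5 6 5 8]
  -> period-2 cycle: step 7 state = step 5 state; never stabilizes
  -> state at step 30: (30-5) mod 2 = 1, same as step 6 -> [6 8 6 6 5]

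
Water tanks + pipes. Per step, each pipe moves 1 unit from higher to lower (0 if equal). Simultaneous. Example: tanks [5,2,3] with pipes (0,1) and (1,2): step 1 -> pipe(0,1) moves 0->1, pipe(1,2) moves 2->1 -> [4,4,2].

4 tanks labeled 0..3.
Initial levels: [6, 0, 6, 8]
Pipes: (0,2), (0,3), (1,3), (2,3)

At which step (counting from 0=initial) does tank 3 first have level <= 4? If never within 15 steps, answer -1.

Step 1: flows [0=2,3->0,3->1,3->2] -> levels [7 1 7 5]
Step 2: flows [0=2,0->3,3->1,2->3] -> levels [6 2 6 6]
Step 3: flows [0=2,0=3,3->1,2=3] -> levels [6 3 6 5]
Step 4: flows [0=2,0->3,3->1,2->3] -> levels [5 4 5 6]
Step 5: flows [0=2,3->0,3->1,3->2] -> levels [6 5 6 3]
Tank 3 first reaches <=4 at step 5

Answer: 5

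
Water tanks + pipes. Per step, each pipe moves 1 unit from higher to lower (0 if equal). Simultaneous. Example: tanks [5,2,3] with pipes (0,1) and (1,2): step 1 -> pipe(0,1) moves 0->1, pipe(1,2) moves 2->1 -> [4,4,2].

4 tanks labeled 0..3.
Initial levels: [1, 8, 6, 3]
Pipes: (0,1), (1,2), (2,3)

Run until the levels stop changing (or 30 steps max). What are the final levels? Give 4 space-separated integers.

Answer: 4 5 4 5

Derivation:
Step 1: flows [1->0,1->2,2->3] -> levels [2 6 6 4]
Step 2: flows [1->0,1=2,2->3] -> levels [3 5 5 5]
Step 3: flows [1->0,1=2,2=3] -> levels [4 4 5 5]
Step 4: flows [0=1,2->1,2=3] -> levels [4 5 4 5]
Step 5: flows [1->0,1->2,3->2] -> levels [5 3 6 4]
Step 6: flows [0->1,2->1,2->3] -> levels [4 5 4 5]
  -> period-2 cycle: step 6 state = step 4 state; never stabilizes
  -> state at step 30: (30-4) mod 2 = 0, same as step 4 -> [4 5 4 5]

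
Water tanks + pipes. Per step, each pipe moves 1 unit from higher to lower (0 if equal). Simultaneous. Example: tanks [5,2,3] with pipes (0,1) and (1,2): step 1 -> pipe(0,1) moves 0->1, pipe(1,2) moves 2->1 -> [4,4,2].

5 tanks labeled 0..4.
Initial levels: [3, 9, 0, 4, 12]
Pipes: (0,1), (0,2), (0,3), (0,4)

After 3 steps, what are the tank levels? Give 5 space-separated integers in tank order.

Step 1: flows [1->0,0->2,3->0,4->0] -> levels [5 8 1 3 11]
Step 2: flows [1->0,0->2,0->3,4->0] -> levels [5 7 2 4 10]
Step 3: flows [1->0,0->2,0->3,4->0] -> levels [5 6 3 5 9]

Answer: 5 6 3 5 9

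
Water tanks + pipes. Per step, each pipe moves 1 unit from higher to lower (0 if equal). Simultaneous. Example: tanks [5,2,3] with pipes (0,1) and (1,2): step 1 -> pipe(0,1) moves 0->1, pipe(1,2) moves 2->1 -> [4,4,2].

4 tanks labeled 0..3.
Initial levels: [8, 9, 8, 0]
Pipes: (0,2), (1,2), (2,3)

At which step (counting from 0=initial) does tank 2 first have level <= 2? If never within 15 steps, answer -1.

Answer: -1

Derivation:
Step 1: flows [0=2,1->2,2->3] -> levels [8 8 8 1]
Step 2: flows [0=2,1=2,2->3] -> levels [8 8 7 2]
Step 3: flows [0->2,1->2,2->3] -> levels [7 7 8 3]
Step 4: flows [2->0,2->1,2->3] -> levels [8 8 5 4]
Step 5: flows [0->2,1->2,2->3] -> levels [7 7 6 5]
Step 6: flows [0->2,1->2,2->3] -> levels [6 6 7 6]
Step 7: flows [2->0,2->1,2->3] -> levels [7 7 4 7]
Step 8: flows [0->2,1->2,3->2] -> levels [6 6 7 6]
  -> period-2 cycle (repeats step 6); tank 2 never drops to <=2
Tank 2 never reaches <=2 within 15 steps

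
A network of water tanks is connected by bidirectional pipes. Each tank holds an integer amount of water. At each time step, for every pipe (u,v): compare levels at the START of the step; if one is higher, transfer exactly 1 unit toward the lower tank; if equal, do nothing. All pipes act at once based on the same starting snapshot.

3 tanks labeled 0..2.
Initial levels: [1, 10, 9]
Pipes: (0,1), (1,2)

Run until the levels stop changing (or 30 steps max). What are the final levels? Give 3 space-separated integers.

Answer: 7 6 7

Derivation:
Step 1: flows [1->0,1->2] -> levels [2 8 10]
Step 2: flows [1->0,2->1] -> levels [3 8 9]
Step 3: flows [1->0,2->1] -> levels [4 8 8]
Step 4: flows [1->0,1=2] -> levels [5 7 8]
Step 5: flows [1->0,2->1] -> levels [6 7 7]
Step 6: flows [1->0,1=2] -> levels [7 6 7]
Step 7: flows [0->1,2->1] -> levels [6 8 6]
Step 8: flows [1->0,1->2] -> levels [7 6 7]
  -> period-2 cycle: step 8 state = step 6 state; never stabilizes
  -> state at step 30: (30-6) mod 2 = 0, same as step 6 -> [7 6 7]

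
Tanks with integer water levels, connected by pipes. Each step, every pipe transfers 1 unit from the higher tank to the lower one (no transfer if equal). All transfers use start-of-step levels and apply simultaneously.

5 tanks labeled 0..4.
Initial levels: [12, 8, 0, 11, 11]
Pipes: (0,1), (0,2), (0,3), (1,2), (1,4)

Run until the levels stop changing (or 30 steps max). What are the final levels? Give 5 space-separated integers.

Answer: 7 10 8 9 8

Derivation:
Step 1: flows [0->1,0->2,0->3,1->2,4->1] -> levels [9 9 2 12 10]
Step 2: flows [0=1,0->2,3->0,1->2,4->1] -> levels [9 9 4 11 9]
Step 3: flows [0=1,0->2,3->0,1->2,1=4] -> levels [9 8 6 10 9]
Step 4: flows [0->1,0->2,3->0,1->2,4->1] -> levels [8 9 8 9 8]
Step 5: flows [1->0,0=2,3->0,1->2,1->4] -> levels [10 6 9 8 9]
Step 6: flows [0->1,0->2,0->3,2->1,4->1] -> levels [7 9 9 9 8]
Step 7: flows [1->0,2->0,3->0,1=2,1->4] -> levels [10 7 8 8 9]
Step 8: flows [0->1,0->2,0->3,2->1,4->1] -> levels [7 10 8 9 8]
Step 9: flows [1->0,2->0,3->0,1->2,1->4] -> levels [10 7 8 8 9]
  -> period-2 cycle: step 9 state = step 7 state; never stabilizes
  -> state at step 30: (30-7) mod 2 = 1, same as step 8 -> [7 10 8 9 8]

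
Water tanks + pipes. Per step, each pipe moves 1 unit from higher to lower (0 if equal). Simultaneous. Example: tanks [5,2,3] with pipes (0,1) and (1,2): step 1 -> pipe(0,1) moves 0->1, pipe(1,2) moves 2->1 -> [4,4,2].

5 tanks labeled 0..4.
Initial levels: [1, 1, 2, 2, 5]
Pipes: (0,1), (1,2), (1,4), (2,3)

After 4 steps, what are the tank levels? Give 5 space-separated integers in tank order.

Answer: 3 1 3 1 3

Derivation:
Step 1: flows [0=1,2->1,4->1,2=3] -> levels [1 3 1 2 4]
Step 2: flows [1->0,1->2,4->1,3->2] -> levels [2 2 3 1 3]
Step 3: flows [0=1,2->1,4->1,2->3] -> levels [2 4 1 2 2]
Step 4: flows [1->0,1->2,1->4,3->2] -> levels [3 1 3 1 3]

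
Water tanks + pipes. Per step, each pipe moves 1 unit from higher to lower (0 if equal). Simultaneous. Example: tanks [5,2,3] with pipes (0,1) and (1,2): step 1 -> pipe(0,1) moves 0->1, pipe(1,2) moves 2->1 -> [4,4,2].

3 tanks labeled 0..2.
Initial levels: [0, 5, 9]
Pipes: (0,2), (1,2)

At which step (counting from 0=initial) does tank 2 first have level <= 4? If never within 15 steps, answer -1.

Step 1: flows [2->0,2->1] -> levels [1 6 7]
Step 2: flows [2->0,2->1] -> levels [2 7 5]
Step 3: flows [2->0,1->2] -> levels [3 6 5]
Step 4: flows [2->0,1->2] -> levels [4 5 5]
Step 5: flows [2->0,1=2] -> levels [5 5 4]
Tank 2 first reaches <=4 at step 5

Answer: 5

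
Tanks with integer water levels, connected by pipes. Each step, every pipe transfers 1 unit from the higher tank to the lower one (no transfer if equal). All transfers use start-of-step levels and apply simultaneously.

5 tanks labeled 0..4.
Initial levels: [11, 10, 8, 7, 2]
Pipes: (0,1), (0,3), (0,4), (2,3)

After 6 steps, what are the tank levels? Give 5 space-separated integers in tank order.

Step 1: flows [0->1,0->3,0->4,2->3] -> levels [8 11 7 9 3]
Step 2: flows [1->0,3->0,0->4,3->2] -> levels [9 10 8 7 4]
Step 3: flows [1->0,0->3,0->4,2->3] -> levels [8 9 7 9 5]
Step 4: flows [1->0,3->0,0->4,3->2] -> levels [9 8 8 7 6]
Step 5: flows [0->1,0->3,0->4,2->3] -> levels [6 9 7 9 7]
Step 6: flows [1->0,3->0,4->0,3->2] -> levels [9 8 8 7 6]

Answer: 9 8 8 7 6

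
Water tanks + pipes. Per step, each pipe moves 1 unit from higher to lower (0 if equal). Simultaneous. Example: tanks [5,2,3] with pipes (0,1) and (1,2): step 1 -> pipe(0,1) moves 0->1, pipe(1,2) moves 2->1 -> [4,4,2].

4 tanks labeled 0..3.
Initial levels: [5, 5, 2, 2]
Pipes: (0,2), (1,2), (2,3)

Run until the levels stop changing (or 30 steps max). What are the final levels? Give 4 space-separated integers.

Step 1: flows [0->2,1->2,2=3] -> levels [4 4 4 2]
Step 2: flows [0=2,1=2,2->3] -> levels [4 4 3 3]
Step 3: flows [0->2,1->2,2=3] -> levels [3 3 5 3]
Step 4: flows [2->0,2->1,2->3] -> levels [4 4 2 4]
Step 5: flows [0->2,1->2,3->2] -> levels [3 3 5 3]
  -> period-2 cycle: step 5 state = step 3 state; never stabilizes
  -> state at step 30: (30-3) mod 2 = 1, same as step 4 -> [4 4 2 4]

Answer: 4 4 2 4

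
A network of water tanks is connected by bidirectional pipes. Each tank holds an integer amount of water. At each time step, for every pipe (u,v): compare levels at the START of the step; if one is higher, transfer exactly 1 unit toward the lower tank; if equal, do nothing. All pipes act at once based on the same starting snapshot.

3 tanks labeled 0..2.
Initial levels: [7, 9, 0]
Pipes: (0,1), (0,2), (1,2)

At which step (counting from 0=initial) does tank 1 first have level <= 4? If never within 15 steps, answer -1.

Step 1: flows [1->0,0->2,1->2] -> levels [7 7 2]
Step 2: flows [0=1,0->2,1->2] -> levels [6 6 4]
Step 3: flows [0=1,0->2,1->2] -> levels [5 5 6]
Step 4: flows [0=1,2->0,2->1] -> levels [6 6 4]
  -> period-2 cycle (repeats step 2); tank 1 never drops to <=4
Tank 1 never reaches <=4 within 15 steps

Answer: -1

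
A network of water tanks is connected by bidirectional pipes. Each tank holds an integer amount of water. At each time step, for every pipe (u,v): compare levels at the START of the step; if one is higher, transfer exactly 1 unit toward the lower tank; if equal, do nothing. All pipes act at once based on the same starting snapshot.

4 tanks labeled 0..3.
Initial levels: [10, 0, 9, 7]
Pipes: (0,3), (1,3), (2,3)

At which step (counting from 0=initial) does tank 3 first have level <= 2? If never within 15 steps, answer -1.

Answer: -1

Derivation:
Step 1: flows [0->3,3->1,2->3] -> levels [9 1 8 8]
Step 2: flows [0->3,3->1,2=3] -> levels [8 2 8 8]
Step 3: flows [0=3,3->1,2=3] -> levels [8 3 8 7]
Step 4: flows [0->3,3->1,2->3] -> levels [7 4 7 8]
Step 5: flows [3->0,3->1,3->2] -> levels [8 5 8 5]
Step 6: flows [0->3,1=3,2->3] -> levels [7 5 7 7]
Step 7: flows [0=3,3->1,2=3] -> levels [7 6 7 6]
Step 8: flows [0->3,1=3,2->3] -> levels [6 6 6 8]
Step 9: flows [3->0,3->1,3->2] -> levels [7 7 7 5]
Step 10: flows [0->3,1->3,2->3] -> levels [6 6 6 8]
  -> period-2 cycle (repeats step 8); tank 3 never drops to <=2
Tank 3 never reaches <=2 within 15 steps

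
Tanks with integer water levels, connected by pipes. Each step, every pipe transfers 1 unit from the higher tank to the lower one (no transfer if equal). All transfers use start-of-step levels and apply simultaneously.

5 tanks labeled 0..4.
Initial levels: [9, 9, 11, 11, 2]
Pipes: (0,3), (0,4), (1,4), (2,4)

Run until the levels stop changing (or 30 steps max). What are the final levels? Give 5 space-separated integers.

Step 1: flows [3->0,0->4,1->4,2->4] -> levels [9 8 10 10 5]
Step 2: flows [3->0,0->4,1->4,2->4] -> levels [9 7 9 9 8]
Step 3: flows [0=3,0->4,4->1,2->4] -> levels [8 8 8 9 9]
Step 4: flows [3->0,4->0,4->1,4->2] -> levels [10 9 9 8 6]
Step 5: flows [0->3,0->4,1->4,2->4] -> levels [8 8 8 9 9]
  -> period-2 cycle: step 5 state = step 3 state; never stabilizes
  -> state at step 30: (30-3) mod 2 = 1, same as step 4 -> [10 9 9 8 6]

Answer: 10 9 9 8 6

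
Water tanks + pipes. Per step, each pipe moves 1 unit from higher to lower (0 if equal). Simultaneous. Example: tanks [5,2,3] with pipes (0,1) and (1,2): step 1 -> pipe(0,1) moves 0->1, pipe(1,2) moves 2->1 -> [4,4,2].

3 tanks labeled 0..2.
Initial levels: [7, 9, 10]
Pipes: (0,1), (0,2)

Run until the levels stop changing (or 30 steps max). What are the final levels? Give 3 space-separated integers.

Step 1: flows [1->0,2->0] -> levels [9 8 9]
Step 2: flows [0->1,0=2] -> levels [8 9 9]
Step 3: flows [1->0,2->0] -> levels [10 8 8]
Step 4: flows [0->1,0->2] -> levels [8 9 9]
  -> period-2 cycle: step 4 state = step 2 state; never stabilizes
  -> state at step 30: (30-2) mod 2 = 0, same as step 2 -> [8 9 9]

Answer: 8 9 9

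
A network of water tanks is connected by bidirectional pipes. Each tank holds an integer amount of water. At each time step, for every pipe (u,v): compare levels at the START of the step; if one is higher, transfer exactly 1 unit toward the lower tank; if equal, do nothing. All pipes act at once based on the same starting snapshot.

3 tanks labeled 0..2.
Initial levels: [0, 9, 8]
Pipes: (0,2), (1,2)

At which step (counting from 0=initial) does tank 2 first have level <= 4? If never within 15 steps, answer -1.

Answer: -1

Derivation:
Step 1: flows [2->0,1->2] -> levels [1 8 8]
Step 2: flows [2->0,1=2] -> levels [2 8 7]
Step 3: flows [2->0,1->2] -> levels [3 7 7]
Step 4: flows [2->0,1=2] -> levels [4 7 6]
Step 5: flows [2->0,1->2] -> levels [5 6 6]
Step 6: flows [2->0,1=2] -> levels [6 6 5]
Step 7: flows [0->2,1->2] -> levels [5 5 7]
Step 8: flows [2->0,2->1] -> levels [6 6 5]
  -> period-2 cycle (repeats step 6); tank 2 never drops to <=4
Tank 2 never reaches <=4 within 15 steps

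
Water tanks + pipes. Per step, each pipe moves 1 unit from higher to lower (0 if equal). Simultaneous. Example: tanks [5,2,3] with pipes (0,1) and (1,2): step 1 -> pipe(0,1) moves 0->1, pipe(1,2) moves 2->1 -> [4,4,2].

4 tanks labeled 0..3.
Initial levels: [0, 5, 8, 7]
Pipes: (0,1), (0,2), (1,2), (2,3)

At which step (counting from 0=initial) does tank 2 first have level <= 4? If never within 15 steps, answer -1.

Answer: 3

Derivation:
Step 1: flows [1->0,2->0,2->1,2->3] -> levels [2 5 5 8]
Step 2: flows [1->0,2->0,1=2,3->2] -> levels [4 4 5 7]
Step 3: flows [0=1,2->0,2->1,3->2] -> levels [5 5 4 6]
Tank 2 first reaches <=4 at step 3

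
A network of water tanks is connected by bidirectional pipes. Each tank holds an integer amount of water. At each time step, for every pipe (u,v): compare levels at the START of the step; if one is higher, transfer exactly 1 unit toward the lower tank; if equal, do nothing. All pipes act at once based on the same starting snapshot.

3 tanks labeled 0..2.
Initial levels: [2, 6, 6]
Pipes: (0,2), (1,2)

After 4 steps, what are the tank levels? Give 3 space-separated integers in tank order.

Step 1: flows [2->0,1=2] -> levels [3 6 5]
Step 2: flows [2->0,1->2] -> levels [4 5 5]
Step 3: flows [2->0,1=2] -> levels [5 5 4]
Step 4: flows [0->2,1->2] -> levels [4 4 6]

Answer: 4 4 6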